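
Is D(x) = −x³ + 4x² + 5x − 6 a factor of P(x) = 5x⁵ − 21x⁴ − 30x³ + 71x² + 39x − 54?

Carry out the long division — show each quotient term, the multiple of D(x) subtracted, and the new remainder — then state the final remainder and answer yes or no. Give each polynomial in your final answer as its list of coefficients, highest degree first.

R = [0], so D(x) is a factor of P(x). yes

Step 1: lead(5x⁵ − 21x⁴ − 30x³ + 71x² + 39x − 54) ÷ lead(D) = 5x⁵ ÷ −x³ = −5x². Subtract (−5x²)·D = 5x⁵ − 20x⁴ − 25x³ + 30x². Remainder: −x⁴ − 5x³ + 41x² + 39x − 54.
Step 2: lead(−x⁴ − 5x³ + 41x² + 39x − 54) ÷ lead(D) = −x⁴ ÷ −x³ = x. Subtract (x)·D = −x⁴ + 4x³ + 5x² − 6x. Remainder: −9x³ + 36x² + 45x − 54.
Step 3: lead(−9x³ + 36x² + 45x − 54) ÷ lead(D) = −9x³ ÷ −x³ = 9. Subtract (9)·D = −9x³ + 36x² + 45x − 54. Remainder: 0.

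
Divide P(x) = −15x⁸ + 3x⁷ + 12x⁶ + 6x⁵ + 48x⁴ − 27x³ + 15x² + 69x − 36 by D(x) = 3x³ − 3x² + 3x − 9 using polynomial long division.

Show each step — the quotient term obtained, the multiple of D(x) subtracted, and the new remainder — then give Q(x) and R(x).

Q(x) = −5x⁵ − 4x⁴ + 5x³ − 4x² − 5x + 5; R(x) = 9x² + 9x + 9

Step 1: lead(−15x⁸ + 3x⁷ + 12x⁶ + 6x⁵ + 48x⁴ − 27x³ + 15x² + 69x − 36) ÷ lead(D) = −15x⁸ ÷ 3x³ = −5x⁵. Subtract (−5x⁵)·D = −15x⁸ + 15x⁷ − 15x⁶ + 45x⁵. Remainder: −12x⁷ + 27x⁶ − 39x⁵ + 48x⁴ − 27x³ + 15x² + 69x − 36.
Step 2: lead(−12x⁷ + 27x⁶ − 39x⁵ + 48x⁴ − 27x³ + 15x² + 69x − 36) ÷ lead(D) = −12x⁷ ÷ 3x³ = −4x⁴. Subtract (−4x⁴)·D = −12x⁷ + 12x⁶ − 12x⁵ + 36x⁴. Remainder: 15x⁶ − 27x⁵ + 12x⁴ − 27x³ + 15x² + 69x − 36.
Step 3: lead(15x⁶ − 27x⁵ + 12x⁴ − 27x³ + 15x² + 69x − 36) ÷ lead(D) = 15x⁶ ÷ 3x³ = 5x³. Subtract (5x³)·D = 15x⁶ − 15x⁵ + 15x⁴ − 45x³. Remainder: −12x⁵ − 3x⁴ + 18x³ + 15x² + 69x − 36.
Step 4: lead(−12x⁵ − 3x⁴ + 18x³ + 15x² + 69x − 36) ÷ lead(D) = −12x⁵ ÷ 3x³ = −4x². Subtract (−4x²)·D = −12x⁵ + 12x⁴ − 12x³ + 36x². Remainder: −15x⁴ + 30x³ − 21x² + 69x − 36.
Step 5: lead(−15x⁴ + 30x³ − 21x² + 69x − 36) ÷ lead(D) = −15x⁴ ÷ 3x³ = −5x. Subtract (−5x)·D = −15x⁴ + 15x³ − 15x² + 45x. Remainder: 15x³ − 6x² + 24x − 36.
Step 6: lead(15x³ − 6x² + 24x − 36) ÷ lead(D) = 15x³ ÷ 3x³ = 5. Subtract (5)·D = 15x³ − 15x² + 15x − 45. Remainder: 9x² + 9x + 9.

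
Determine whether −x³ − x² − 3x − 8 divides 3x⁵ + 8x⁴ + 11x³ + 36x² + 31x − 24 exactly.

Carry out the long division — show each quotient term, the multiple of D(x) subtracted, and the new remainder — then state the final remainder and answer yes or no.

R(x) = 0, so D(x) is a factor of P(x). yes

Step 1: lead(3x⁵ + 8x⁴ + 11x³ + 36x² + 31x − 24) ÷ lead(D) = 3x⁵ ÷ −x³ = −3x². Subtract (−3x²)·D = 3x⁵ + 3x⁴ + 9x³ + 24x². Remainder: 5x⁴ + 2x³ + 12x² + 31x − 24.
Step 2: lead(5x⁴ + 2x³ + 12x² + 31x − 24) ÷ lead(D) = 5x⁴ ÷ −x³ = −5x. Subtract (−5x)·D = 5x⁴ + 5x³ + 15x² + 40x. Remainder: −3x³ − 3x² − 9x − 24.
Step 3: lead(−3x³ − 3x² − 9x − 24) ÷ lead(D) = −3x³ ÷ −x³ = 3. Subtract (3)·D = −3x³ − 3x² − 9x − 24. Remainder: 0.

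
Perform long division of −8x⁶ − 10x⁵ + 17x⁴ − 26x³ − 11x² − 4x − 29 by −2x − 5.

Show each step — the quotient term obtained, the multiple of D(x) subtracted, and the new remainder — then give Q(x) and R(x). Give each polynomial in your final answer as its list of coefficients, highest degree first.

Q = [4, -5, 4, 3, -2, 7]; R = [6]

Step 1: lead(−8x⁶ − 10x⁵ + 17x⁴ − 26x³ − 11x² − 4x − 29) ÷ lead(D) = −8x⁶ ÷ −2x = 4x⁵. Subtract (4x⁵)·D = −8x⁶ − 20x⁵. Remainder: 10x⁵ + 17x⁴ − 26x³ − 11x² − 4x − 29.
Step 2: lead(10x⁵ + 17x⁴ − 26x³ − 11x² − 4x − 29) ÷ lead(D) = 10x⁵ ÷ −2x = −5x⁴. Subtract (−5x⁴)·D = 10x⁵ + 25x⁴. Remainder: −8x⁴ − 26x³ − 11x² − 4x − 29.
Step 3: lead(−8x⁴ − 26x³ − 11x² − 4x − 29) ÷ lead(D) = −8x⁴ ÷ −2x = 4x³. Subtract (4x³)·D = −8x⁴ − 20x³. Remainder: −6x³ − 11x² − 4x − 29.
Step 4: lead(−6x³ − 11x² − 4x − 29) ÷ lead(D) = −6x³ ÷ −2x = 3x². Subtract (3x²)·D = −6x³ − 15x². Remainder: 4x² − 4x − 29.
Step 5: lead(4x² − 4x − 29) ÷ lead(D) = 4x² ÷ −2x = −2x. Subtract (−2x)·D = 4x² + 10x. Remainder: −14x − 29.
Step 6: lead(−14x − 29) ÷ lead(D) = −14x ÷ −2x = 7. Subtract (7)·D = −14x − 35. Remainder: 6.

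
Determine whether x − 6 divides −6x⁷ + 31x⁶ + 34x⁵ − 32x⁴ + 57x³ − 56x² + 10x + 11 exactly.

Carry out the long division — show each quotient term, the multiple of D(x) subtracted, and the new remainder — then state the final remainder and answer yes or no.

Step 1: lead(−6x⁷ + 31x⁶ + 34x⁵ − 32x⁴ + 57x³ − 56x² + 10x + 11) ÷ lead(D) = −6x⁷ ÷ x = −6x⁶. Subtract (−6x⁶)·D = −6x⁷ + 36x⁶. Remainder: −5x⁶ + 34x⁵ − 32x⁴ + 57x³ − 56x² + 10x + 11.
Step 2: lead(−5x⁶ + 34x⁵ − 32x⁴ + 57x³ − 56x² + 10x + 11) ÷ lead(D) = −5x⁶ ÷ x = −5x⁵. Subtract (−5x⁵)·D = −5x⁶ + 30x⁵. Remainder: 4x⁵ − 32x⁴ + 57x³ − 56x² + 10x + 11.
Step 3: lead(4x⁵ − 32x⁴ + 57x³ − 56x² + 10x + 11) ÷ lead(D) = 4x⁵ ÷ x = 4x⁴. Subtract (4x⁴)·D = 4x⁵ − 24x⁴. Remainder: −8x⁴ + 57x³ − 56x² + 10x + 11.
Step 4: lead(−8x⁴ + 57x³ − 56x² + 10x + 11) ÷ lead(D) = −8x⁴ ÷ x = −8x³. Subtract (−8x³)·D = −8x⁴ + 48x³. Remainder: 9x³ − 56x² + 10x + 11.
Step 5: lead(9x³ − 56x² + 10x + 11) ÷ lead(D) = 9x³ ÷ x = 9x². Subtract (9x²)·D = 9x³ − 54x². Remainder: −2x² + 10x + 11.
Step 6: lead(−2x² + 10x + 11) ÷ lead(D) = −2x² ÷ x = −2x. Subtract (−2x)·D = −2x² + 12x. Remainder: −2x + 11.
Step 7: lead(−2x + 11) ÷ lead(D) = −2x ÷ x = −2. Subtract (−2)·D = −2x + 12. Remainder: −1.

R(x) = −1, so D(x) is not a factor of P(x). no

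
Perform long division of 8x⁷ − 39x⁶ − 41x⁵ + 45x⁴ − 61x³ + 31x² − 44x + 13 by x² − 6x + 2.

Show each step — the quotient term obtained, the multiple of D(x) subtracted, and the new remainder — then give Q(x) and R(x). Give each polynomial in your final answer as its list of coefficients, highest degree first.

Q = [8, 9, -3, 9, -1, 7]; R = [-1]

Step 1: lead(8x⁷ − 39x⁶ − 41x⁵ + 45x⁴ − 61x³ + 31x² − 44x + 13) ÷ lead(D) = 8x⁷ ÷ x² = 8x⁵. Subtract (8x⁵)·D = 8x⁷ − 48x⁶ + 16x⁵. Remainder: 9x⁶ − 57x⁵ + 45x⁴ − 61x³ + 31x² − 44x + 13.
Step 2: lead(9x⁶ − 57x⁵ + 45x⁴ − 61x³ + 31x² − 44x + 13) ÷ lead(D) = 9x⁶ ÷ x² = 9x⁴. Subtract (9x⁴)·D = 9x⁶ − 54x⁵ + 18x⁴. Remainder: −3x⁵ + 27x⁴ − 61x³ + 31x² − 44x + 13.
Step 3: lead(−3x⁵ + 27x⁴ − 61x³ + 31x² − 44x + 13) ÷ lead(D) = −3x⁵ ÷ x² = −3x³. Subtract (−3x³)·D = −3x⁵ + 18x⁴ − 6x³. Remainder: 9x⁴ − 55x³ + 31x² − 44x + 13.
Step 4: lead(9x⁴ − 55x³ + 31x² − 44x + 13) ÷ lead(D) = 9x⁴ ÷ x² = 9x². Subtract (9x²)·D = 9x⁴ − 54x³ + 18x². Remainder: −x³ + 13x² − 44x + 13.
Step 5: lead(−x³ + 13x² − 44x + 13) ÷ lead(D) = −x³ ÷ x² = −x. Subtract (−x)·D = −x³ + 6x² − 2x. Remainder: 7x² − 42x + 13.
Step 6: lead(7x² − 42x + 13) ÷ lead(D) = 7x² ÷ x² = 7. Subtract (7)·D = 7x² − 42x + 14. Remainder: −1.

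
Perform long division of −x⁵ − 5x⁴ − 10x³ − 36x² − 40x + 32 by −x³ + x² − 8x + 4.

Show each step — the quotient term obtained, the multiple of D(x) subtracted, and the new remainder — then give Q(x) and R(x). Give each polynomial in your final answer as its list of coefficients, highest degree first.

Q = [1, 6, 8]; R = [0]

Step 1: lead(−x⁵ − 5x⁴ − 10x³ − 36x² − 40x + 32) ÷ lead(D) = −x⁵ ÷ −x³ = x². Subtract (x²)·D = −x⁵ + x⁴ − 8x³ + 4x². Remainder: −6x⁴ − 2x³ − 40x² − 40x + 32.
Step 2: lead(−6x⁴ − 2x³ − 40x² − 40x + 32) ÷ lead(D) = −6x⁴ ÷ −x³ = 6x. Subtract (6x)·D = −6x⁴ + 6x³ − 48x² + 24x. Remainder: −8x³ + 8x² − 64x + 32.
Step 3: lead(−8x³ + 8x² − 64x + 32) ÷ lead(D) = −8x³ ÷ −x³ = 8. Subtract (8)·D = −8x³ + 8x² − 64x + 32. Remainder: 0.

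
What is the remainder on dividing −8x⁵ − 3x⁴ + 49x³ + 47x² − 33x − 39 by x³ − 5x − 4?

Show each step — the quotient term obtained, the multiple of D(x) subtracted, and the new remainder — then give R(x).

R(x) = −3

Step 1: lead(−8x⁵ − 3x⁴ + 49x³ + 47x² − 33x − 39) ÷ lead(D) = −8x⁵ ÷ x³ = −8x². Subtract (−8x²)·D = −8x⁵ + 40x³ + 32x². Remainder: −3x⁴ + 9x³ + 15x² − 33x − 39.
Step 2: lead(−3x⁴ + 9x³ + 15x² − 33x − 39) ÷ lead(D) = −3x⁴ ÷ x³ = −3x. Subtract (−3x)·D = −3x⁴ + 15x² + 12x. Remainder: 9x³ − 45x − 39.
Step 3: lead(9x³ − 45x − 39) ÷ lead(D) = 9x³ ÷ x³ = 9. Subtract (9)·D = 9x³ − 45x − 36. Remainder: −3.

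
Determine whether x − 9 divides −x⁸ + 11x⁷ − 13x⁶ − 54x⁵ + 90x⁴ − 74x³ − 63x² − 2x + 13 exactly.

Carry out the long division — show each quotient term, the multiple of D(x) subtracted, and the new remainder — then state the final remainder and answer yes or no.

R(x) = −5, so D(x) is not a factor of P(x). no

Step 1: lead(−x⁸ + 11x⁷ − 13x⁶ − 54x⁵ + 90x⁴ − 74x³ − 63x² − 2x + 13) ÷ lead(D) = −x⁸ ÷ x = −x⁷. Subtract (−x⁷)·D = −x⁸ + 9x⁷. Remainder: 2x⁷ − 13x⁶ − 54x⁵ + 90x⁴ − 74x³ − 63x² − 2x + 13.
Step 2: lead(2x⁷ − 13x⁶ − 54x⁵ + 90x⁴ − 74x³ − 63x² − 2x + 13) ÷ lead(D) = 2x⁷ ÷ x = 2x⁶. Subtract (2x⁶)·D = 2x⁷ − 18x⁶. Remainder: 5x⁶ − 54x⁵ + 90x⁴ − 74x³ − 63x² − 2x + 13.
Step 3: lead(5x⁶ − 54x⁵ + 90x⁴ − 74x³ − 63x² − 2x + 13) ÷ lead(D) = 5x⁶ ÷ x = 5x⁵. Subtract (5x⁵)·D = 5x⁶ − 45x⁵. Remainder: −9x⁵ + 90x⁴ − 74x³ − 63x² − 2x + 13.
Step 4: lead(−9x⁵ + 90x⁴ − 74x³ − 63x² − 2x + 13) ÷ lead(D) = −9x⁵ ÷ x = −9x⁴. Subtract (−9x⁴)·D = −9x⁵ + 81x⁴. Remainder: 9x⁴ − 74x³ − 63x² − 2x + 13.
Step 5: lead(9x⁴ − 74x³ − 63x² − 2x + 13) ÷ lead(D) = 9x⁴ ÷ x = 9x³. Subtract (9x³)·D = 9x⁴ − 81x³. Remainder: 7x³ − 63x² − 2x + 13.
Step 6: lead(7x³ − 63x² − 2x + 13) ÷ lead(D) = 7x³ ÷ x = 7x². Subtract (7x²)·D = 7x³ − 63x². Remainder: −2x + 13.
Step 7: lead(−2x + 13) ÷ lead(D) = −2x ÷ x = −2. Subtract (−2)·D = −2x + 18. Remainder: −5.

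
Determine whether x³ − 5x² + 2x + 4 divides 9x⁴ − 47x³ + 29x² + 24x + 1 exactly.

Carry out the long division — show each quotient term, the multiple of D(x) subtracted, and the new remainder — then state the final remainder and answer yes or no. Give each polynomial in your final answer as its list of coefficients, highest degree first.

R = [1, -8, 9], so D(x) is not a factor of P(x). no

Step 1: lead(9x⁴ − 47x³ + 29x² + 24x + 1) ÷ lead(D) = 9x⁴ ÷ x³ = 9x. Subtract (9x)·D = 9x⁴ − 45x³ + 18x² + 36x. Remainder: −2x³ + 11x² − 12x + 1.
Step 2: lead(−2x³ + 11x² − 12x + 1) ÷ lead(D) = −2x³ ÷ x³ = −2. Subtract (−2)·D = −2x³ + 10x² − 4x − 8. Remainder: x² − 8x + 9.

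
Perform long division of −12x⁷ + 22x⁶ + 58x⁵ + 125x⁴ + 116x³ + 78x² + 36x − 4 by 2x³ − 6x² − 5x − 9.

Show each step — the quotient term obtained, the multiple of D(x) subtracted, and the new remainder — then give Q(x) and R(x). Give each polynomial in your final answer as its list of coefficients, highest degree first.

Step 1: lead(−12x⁷ + 22x⁶ + 58x⁵ + 125x⁴ + 116x³ + 78x² + 36x − 4) ÷ lead(D) = −12x⁷ ÷ 2x³ = −6x⁴. Subtract (−6x⁴)·D = −12x⁷ + 36x⁶ + 30x⁵ + 54x⁴. Remainder: −14x⁶ + 28x⁵ + 71x⁴ + 116x³ + 78x² + 36x − 4.
Step 2: lead(−14x⁶ + 28x⁵ + 71x⁴ + 116x³ + 78x² + 36x − 4) ÷ lead(D) = −14x⁶ ÷ 2x³ = −7x³. Subtract (−7x³)·D = −14x⁶ + 42x⁵ + 35x⁴ + 63x³. Remainder: −14x⁵ + 36x⁴ + 53x³ + 78x² + 36x − 4.
Step 3: lead(−14x⁵ + 36x⁴ + 53x³ + 78x² + 36x − 4) ÷ lead(D) = −14x⁵ ÷ 2x³ = −7x². Subtract (−7x²)·D = −14x⁵ + 42x⁴ + 35x³ + 63x². Remainder: −6x⁴ + 18x³ + 15x² + 36x − 4.
Step 4: lead(−6x⁴ + 18x³ + 15x² + 36x − 4) ÷ lead(D) = −6x⁴ ÷ 2x³ = −3x. Subtract (−3x)·D = −6x⁴ + 18x³ + 15x² + 27x. Remainder: 9x − 4.

Q = [-6, -7, -7, -3, 0]; R = [9, -4]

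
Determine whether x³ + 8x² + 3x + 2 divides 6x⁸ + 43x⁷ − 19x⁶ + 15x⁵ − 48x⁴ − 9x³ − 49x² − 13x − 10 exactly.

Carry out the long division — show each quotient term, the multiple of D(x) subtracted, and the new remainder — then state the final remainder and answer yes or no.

Step 1: lead(6x⁸ + 43x⁷ − 19x⁶ + 15x⁵ − 48x⁴ − 9x³ − 49x² − 13x − 10) ÷ lead(D) = 6x⁸ ÷ x³ = 6x⁵. Subtract (6x⁵)·D = 6x⁸ + 48x⁷ + 18x⁶ + 12x⁵. Remainder: −5x⁷ − 37x⁶ + 3x⁵ − 48x⁴ − 9x³ − 49x² − 13x − 10.
Step 2: lead(−5x⁷ − 37x⁶ + 3x⁵ − 48x⁴ − 9x³ − 49x² − 13x − 10) ÷ lead(D) = −5x⁷ ÷ x³ = −5x⁴. Subtract (−5x⁴)·D = −5x⁷ − 40x⁶ − 15x⁵ − 10x⁴. Remainder: 3x⁶ + 18x⁵ − 38x⁴ − 9x³ − 49x² − 13x − 10.
Step 3: lead(3x⁶ + 18x⁵ − 38x⁴ − 9x³ − 49x² − 13x − 10) ÷ lead(D) = 3x⁶ ÷ x³ = 3x³. Subtract (3x³)·D = 3x⁶ + 24x⁵ + 9x⁴ + 6x³. Remainder: −6x⁵ − 47x⁴ − 15x³ − 49x² − 13x − 10.
Step 4: lead(−6x⁵ − 47x⁴ − 15x³ − 49x² − 13x − 10) ÷ lead(D) = −6x⁵ ÷ x³ = −6x². Subtract (−6x²)·D = −6x⁵ − 48x⁴ − 18x³ − 12x². Remainder: x⁴ + 3x³ − 37x² − 13x − 10.
Step 5: lead(x⁴ + 3x³ − 37x² − 13x − 10) ÷ lead(D) = x⁴ ÷ x³ = x. Subtract (x)·D = x⁴ + 8x³ + 3x² + 2x. Remainder: −5x³ − 40x² − 15x − 10.
Step 6: lead(−5x³ − 40x² − 15x − 10) ÷ lead(D) = −5x³ ÷ x³ = −5. Subtract (−5)·D = −5x³ − 40x² − 15x − 10. Remainder: 0.

R(x) = 0, so D(x) is a factor of P(x). yes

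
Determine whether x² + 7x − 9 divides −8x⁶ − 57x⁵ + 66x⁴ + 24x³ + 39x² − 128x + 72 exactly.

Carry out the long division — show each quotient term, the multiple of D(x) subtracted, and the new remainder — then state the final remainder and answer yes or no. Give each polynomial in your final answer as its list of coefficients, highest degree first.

R = [0], so D(x) is a factor of P(x). yes

Step 1: lead(−8x⁶ − 57x⁵ + 66x⁴ + 24x³ + 39x² − 128x + 72) ÷ lead(D) = −8x⁶ ÷ x² = −8x⁴. Subtract (−8x⁴)·D = −8x⁶ − 56x⁵ + 72x⁴. Remainder: −x⁵ − 6x⁴ + 24x³ + 39x² − 128x + 72.
Step 2: lead(−x⁵ − 6x⁴ + 24x³ + 39x² − 128x + 72) ÷ lead(D) = −x⁵ ÷ x² = −x³. Subtract (−x³)·D = −x⁵ − 7x⁴ + 9x³. Remainder: x⁴ + 15x³ + 39x² − 128x + 72.
Step 3: lead(x⁴ + 15x³ + 39x² − 128x + 72) ÷ lead(D) = x⁴ ÷ x² = x². Subtract (x²)·D = x⁴ + 7x³ − 9x². Remainder: 8x³ + 48x² − 128x + 72.
Step 4: lead(8x³ + 48x² − 128x + 72) ÷ lead(D) = 8x³ ÷ x² = 8x. Subtract (8x)·D = 8x³ + 56x² − 72x. Remainder: −8x² − 56x + 72.
Step 5: lead(−8x² − 56x + 72) ÷ lead(D) = −8x² ÷ x² = −8. Subtract (−8)·D = −8x² − 56x + 72. Remainder: 0.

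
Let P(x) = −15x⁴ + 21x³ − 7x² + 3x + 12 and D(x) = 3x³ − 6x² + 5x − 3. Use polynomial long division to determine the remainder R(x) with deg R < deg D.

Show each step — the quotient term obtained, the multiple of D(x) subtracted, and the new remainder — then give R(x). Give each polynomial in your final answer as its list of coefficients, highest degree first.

Step 1: lead(−15x⁴ + 21x³ − 7x² + 3x + 12) ÷ lead(D) = −15x⁴ ÷ 3x³ = −5x. Subtract (−5x)·D = −15x⁴ + 30x³ − 25x² + 15x. Remainder: −9x³ + 18x² − 12x + 12.
Step 2: lead(−9x³ + 18x² − 12x + 12) ÷ lead(D) = −9x³ ÷ 3x³ = −3. Subtract (−3)·D = −9x³ + 18x² − 15x + 9. Remainder: 3x + 3.

R = [3, 3]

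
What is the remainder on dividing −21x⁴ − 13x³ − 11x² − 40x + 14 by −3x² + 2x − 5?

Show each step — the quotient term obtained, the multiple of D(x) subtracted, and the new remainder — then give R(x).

R(x) = 9x + 4

Step 1: lead(−21x⁴ − 13x³ − 11x² − 40x + 14) ÷ lead(D) = −21x⁴ ÷ −3x² = 7x². Subtract (7x²)·D = −21x⁴ + 14x³ − 35x². Remainder: −27x³ + 24x² − 40x + 14.
Step 2: lead(−27x³ + 24x² − 40x + 14) ÷ lead(D) = −27x³ ÷ −3x² = 9x. Subtract (9x)·D = −27x³ + 18x² − 45x. Remainder: 6x² + 5x + 14.
Step 3: lead(6x² + 5x + 14) ÷ lead(D) = 6x² ÷ −3x² = −2. Subtract (−2)·D = 6x² − 4x + 10. Remainder: 9x + 4.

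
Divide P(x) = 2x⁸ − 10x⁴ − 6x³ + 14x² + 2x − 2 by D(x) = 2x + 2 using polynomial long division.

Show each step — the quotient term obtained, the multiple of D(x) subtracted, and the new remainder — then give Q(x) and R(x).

Q(x) = x⁷ − x⁶ + x⁵ − x⁴ − 4x³ + x² + 6x − 5; R(x) = 8

Step 1: lead(2x⁸ − 10x⁴ − 6x³ + 14x² + 2x − 2) ÷ lead(D) = 2x⁸ ÷ 2x = x⁷. Subtract (x⁷)·D = 2x⁸ + 2x⁷. Remainder: −2x⁷ − 10x⁴ − 6x³ + 14x² + 2x − 2.
Step 2: lead(−2x⁷ − 10x⁴ − 6x³ + 14x² + 2x − 2) ÷ lead(D) = −2x⁷ ÷ 2x = −x⁶. Subtract (−x⁶)·D = −2x⁷ − 2x⁶. Remainder: 2x⁶ − 10x⁴ − 6x³ + 14x² + 2x − 2.
Step 3: lead(2x⁶ − 10x⁴ − 6x³ + 14x² + 2x − 2) ÷ lead(D) = 2x⁶ ÷ 2x = x⁵. Subtract (x⁵)·D = 2x⁶ + 2x⁵. Remainder: −2x⁵ − 10x⁴ − 6x³ + 14x² + 2x − 2.
Step 4: lead(−2x⁵ − 10x⁴ − 6x³ + 14x² + 2x − 2) ÷ lead(D) = −2x⁵ ÷ 2x = −x⁴. Subtract (−x⁴)·D = −2x⁵ − 2x⁴. Remainder: −8x⁴ − 6x³ + 14x² + 2x − 2.
Step 5: lead(−8x⁴ − 6x³ + 14x² + 2x − 2) ÷ lead(D) = −8x⁴ ÷ 2x = −4x³. Subtract (−4x³)·D = −8x⁴ − 8x³. Remainder: 2x³ + 14x² + 2x − 2.
Step 6: lead(2x³ + 14x² + 2x − 2) ÷ lead(D) = 2x³ ÷ 2x = x². Subtract (x²)·D = 2x³ + 2x². Remainder: 12x² + 2x − 2.
Step 7: lead(12x² + 2x − 2) ÷ lead(D) = 12x² ÷ 2x = 6x. Subtract (6x)·D = 12x² + 12x. Remainder: −10x − 2.
Step 8: lead(−10x − 2) ÷ lead(D) = −10x ÷ 2x = −5. Subtract (−5)·D = −10x − 10. Remainder: 8.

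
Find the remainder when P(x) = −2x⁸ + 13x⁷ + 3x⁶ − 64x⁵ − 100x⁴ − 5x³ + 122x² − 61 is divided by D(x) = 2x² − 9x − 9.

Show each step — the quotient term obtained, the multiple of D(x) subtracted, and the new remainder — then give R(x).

Step 1: lead(−2x⁸ + 13x⁷ + 3x⁶ − 64x⁵ − 100x⁴ − 5x³ + 122x² − 61) ÷ lead(D) = −2x⁸ ÷ 2x² = −x⁶. Subtract (−x⁶)·D = −2x⁸ + 9x⁷ + 9x⁶. Remainder: 4x⁷ − 6x⁶ − 64x⁵ − 100x⁴ − 5x³ + 122x² − 61.
Step 2: lead(4x⁷ − 6x⁶ − 64x⁵ − 100x⁴ − 5x³ + 122x² − 61) ÷ lead(D) = 4x⁷ ÷ 2x² = 2x⁵. Subtract (2x⁵)·D = 4x⁷ − 18x⁶ − 18x⁵. Remainder: 12x⁶ − 46x⁵ − 100x⁴ − 5x³ + 122x² − 61.
Step 3: lead(12x⁶ − 46x⁵ − 100x⁴ − 5x³ + 122x² − 61) ÷ lead(D) = 12x⁶ ÷ 2x² = 6x⁴. Subtract (6x⁴)·D = 12x⁶ − 54x⁵ − 54x⁴. Remainder: 8x⁵ − 46x⁴ − 5x³ + 122x² − 61.
Step 4: lead(8x⁵ − 46x⁴ − 5x³ + 122x² − 61) ÷ lead(D) = 8x⁵ ÷ 2x² = 4x³. Subtract (4x³)·D = 8x⁵ − 36x⁴ − 36x³. Remainder: −10x⁴ + 31x³ + 122x² − 61.
Step 5: lead(−10x⁴ + 31x³ + 122x² − 61) ÷ lead(D) = −10x⁴ ÷ 2x² = −5x². Subtract (−5x²)·D = −10x⁴ + 45x³ + 45x². Remainder: −14x³ + 77x² − 61.
Step 6: lead(−14x³ + 77x² − 61) ÷ lead(D) = −14x³ ÷ 2x² = −7x. Subtract (−7x)·D = −14x³ + 63x² + 63x. Remainder: 14x² − 63x − 61.
Step 7: lead(14x² − 63x − 61) ÷ lead(D) = 14x² ÷ 2x² = 7. Subtract (7)·D = 14x² − 63x − 63. Remainder: 2.

R(x) = 2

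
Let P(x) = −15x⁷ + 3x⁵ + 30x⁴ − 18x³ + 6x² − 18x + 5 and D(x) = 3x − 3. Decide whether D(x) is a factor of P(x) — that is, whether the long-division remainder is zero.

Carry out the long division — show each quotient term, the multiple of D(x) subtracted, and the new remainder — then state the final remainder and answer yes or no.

R(x) = −7, so D(x) is not a factor of P(x). no

Step 1: lead(−15x⁷ + 3x⁵ + 30x⁴ − 18x³ + 6x² − 18x + 5) ÷ lead(D) = −15x⁷ ÷ 3x = −5x⁶. Subtract (−5x⁶)·D = −15x⁷ + 15x⁶. Remainder: −15x⁶ + 3x⁵ + 30x⁴ − 18x³ + 6x² − 18x + 5.
Step 2: lead(−15x⁶ + 3x⁵ + 30x⁴ − 18x³ + 6x² − 18x + 5) ÷ lead(D) = −15x⁶ ÷ 3x = −5x⁵. Subtract (−5x⁵)·D = −15x⁶ + 15x⁵. Remainder: −12x⁵ + 30x⁴ − 18x³ + 6x² − 18x + 5.
Step 3: lead(−12x⁵ + 30x⁴ − 18x³ + 6x² − 18x + 5) ÷ lead(D) = −12x⁵ ÷ 3x = −4x⁴. Subtract (−4x⁴)·D = −12x⁵ + 12x⁴. Remainder: 18x⁴ − 18x³ + 6x² − 18x + 5.
Step 4: lead(18x⁴ − 18x³ + 6x² − 18x + 5) ÷ lead(D) = 18x⁴ ÷ 3x = 6x³. Subtract (6x³)·D = 18x⁴ − 18x³. Remainder: 6x² − 18x + 5.
Step 5: lead(6x² − 18x + 5) ÷ lead(D) = 6x² ÷ 3x = 2x. Subtract (2x)·D = 6x² − 6x. Remainder: −12x + 5.
Step 6: lead(−12x + 5) ÷ lead(D) = −12x ÷ 3x = −4. Subtract (−4)·D = −12x + 12. Remainder: −7.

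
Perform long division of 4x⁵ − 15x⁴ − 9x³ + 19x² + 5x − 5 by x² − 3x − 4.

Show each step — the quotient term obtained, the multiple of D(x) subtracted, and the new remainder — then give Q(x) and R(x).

Q(x) = 4x³ − 3x² − 2x + 1; R(x) = −1

Step 1: lead(4x⁵ − 15x⁴ − 9x³ + 19x² + 5x − 5) ÷ lead(D) = 4x⁵ ÷ x² = 4x³. Subtract (4x³)·D = 4x⁵ − 12x⁴ − 16x³. Remainder: −3x⁴ + 7x³ + 19x² + 5x − 5.
Step 2: lead(−3x⁴ + 7x³ + 19x² + 5x − 5) ÷ lead(D) = −3x⁴ ÷ x² = −3x². Subtract (−3x²)·D = −3x⁴ + 9x³ + 12x². Remainder: −2x³ + 7x² + 5x − 5.
Step 3: lead(−2x³ + 7x² + 5x − 5) ÷ lead(D) = −2x³ ÷ x² = −2x. Subtract (−2x)·D = −2x³ + 6x² + 8x. Remainder: x² − 3x − 5.
Step 4: lead(x² − 3x − 5) ÷ lead(D) = x² ÷ x² = 1. Subtract (1)·D = x² − 3x − 4. Remainder: −1.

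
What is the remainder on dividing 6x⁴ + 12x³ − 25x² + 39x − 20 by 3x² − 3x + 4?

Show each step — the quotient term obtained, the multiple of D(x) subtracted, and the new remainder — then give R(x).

Step 1: lead(6x⁴ + 12x³ − 25x² + 39x − 20) ÷ lead(D) = 6x⁴ ÷ 3x² = 2x². Subtract (2x²)·D = 6x⁴ − 6x³ + 8x². Remainder: 18x³ − 33x² + 39x − 20.
Step 2: lead(18x³ − 33x² + 39x − 20) ÷ lead(D) = 18x³ ÷ 3x² = 6x. Subtract (6x)·D = 18x³ − 18x² + 24x. Remainder: −15x² + 15x − 20.
Step 3: lead(−15x² + 15x − 20) ÷ lead(D) = −15x² ÷ 3x² = −5. Subtract (−5)·D = −15x² + 15x − 20. Remainder: 0.

R(x) = 0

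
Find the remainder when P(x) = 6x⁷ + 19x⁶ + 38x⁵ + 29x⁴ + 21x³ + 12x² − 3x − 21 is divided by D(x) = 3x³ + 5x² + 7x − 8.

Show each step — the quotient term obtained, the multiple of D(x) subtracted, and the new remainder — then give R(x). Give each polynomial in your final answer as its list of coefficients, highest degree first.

R = [3]

Step 1: lead(6x⁷ + 19x⁶ + 38x⁵ + 29x⁴ + 21x³ + 12x² − 3x − 21) ÷ lead(D) = 6x⁷ ÷ 3x³ = 2x⁴. Subtract (2x⁴)·D = 6x⁷ + 10x⁶ + 14x⁵ − 16x⁴. Remainder: 9x⁶ + 24x⁵ + 45x⁴ + 21x³ + 12x² − 3x − 21.
Step 2: lead(9x⁶ + 24x⁵ + 45x⁴ + 21x³ + 12x² − 3x − 21) ÷ lead(D) = 9x⁶ ÷ 3x³ = 3x³. Subtract (3x³)·D = 9x⁶ + 15x⁵ + 21x⁴ − 24x³. Remainder: 9x⁵ + 24x⁴ + 45x³ + 12x² − 3x − 21.
Step 3: lead(9x⁵ + 24x⁴ + 45x³ + 12x² − 3x − 21) ÷ lead(D) = 9x⁵ ÷ 3x³ = 3x². Subtract (3x²)·D = 9x⁵ + 15x⁴ + 21x³ − 24x². Remainder: 9x⁴ + 24x³ + 36x² − 3x − 21.
Step 4: lead(9x⁴ + 24x³ + 36x² − 3x − 21) ÷ lead(D) = 9x⁴ ÷ 3x³ = 3x. Subtract (3x)·D = 9x⁴ + 15x³ + 21x² − 24x. Remainder: 9x³ + 15x² + 21x − 21.
Step 5: lead(9x³ + 15x² + 21x − 21) ÷ lead(D) = 9x³ ÷ 3x³ = 3. Subtract (3)·D = 9x³ + 15x² + 21x − 24. Remainder: 3.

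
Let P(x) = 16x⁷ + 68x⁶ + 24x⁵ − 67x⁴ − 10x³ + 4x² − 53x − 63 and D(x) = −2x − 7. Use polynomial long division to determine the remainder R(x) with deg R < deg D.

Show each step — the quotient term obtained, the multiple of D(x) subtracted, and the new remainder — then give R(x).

Step 1: lead(16x⁷ + 68x⁶ + 24x⁵ − 67x⁴ − 10x³ + 4x² − 53x − 63) ÷ lead(D) = 16x⁷ ÷ −2x = −8x⁶. Subtract (−8x⁶)·D = 16x⁷ + 56x⁶. Remainder: 12x⁶ + 24x⁵ − 67x⁴ − 10x³ + 4x² − 53x − 63.
Step 2: lead(12x⁶ + 24x⁵ − 67x⁴ − 10x³ + 4x² − 53x − 63) ÷ lead(D) = 12x⁶ ÷ −2x = −6x⁵. Subtract (−6x⁵)·D = 12x⁶ + 42x⁵. Remainder: −18x⁵ − 67x⁴ − 10x³ + 4x² − 53x − 63.
Step 3: lead(−18x⁵ − 67x⁴ − 10x³ + 4x² − 53x − 63) ÷ lead(D) = −18x⁵ ÷ −2x = 9x⁴. Subtract (9x⁴)·D = −18x⁵ − 63x⁴. Remainder: −4x⁴ − 10x³ + 4x² − 53x − 63.
Step 4: lead(−4x⁴ − 10x³ + 4x² − 53x − 63) ÷ lead(D) = −4x⁴ ÷ −2x = 2x³. Subtract (2x³)·D = −4x⁴ − 14x³. Remainder: 4x³ + 4x² − 53x − 63.
Step 5: lead(4x³ + 4x² − 53x − 63) ÷ lead(D) = 4x³ ÷ −2x = −2x². Subtract (−2x²)·D = 4x³ + 14x². Remainder: −10x² − 53x − 63.
Step 6: lead(−10x² − 53x − 63) ÷ lead(D) = −10x² ÷ −2x = 5x. Subtract (5x)·D = −10x² − 35x. Remainder: −18x − 63.
Step 7: lead(−18x − 63) ÷ lead(D) = −18x ÷ −2x = 9. Subtract (9)·D = −18x − 63. Remainder: 0.

R(x) = 0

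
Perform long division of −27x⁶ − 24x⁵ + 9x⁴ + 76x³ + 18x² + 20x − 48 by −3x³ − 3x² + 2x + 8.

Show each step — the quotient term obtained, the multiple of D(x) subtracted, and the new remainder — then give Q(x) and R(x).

Q(x) = 9x³ − x² + 4x − 6; R(x) = 0

Step 1: lead(−27x⁶ − 24x⁵ + 9x⁴ + 76x³ + 18x² + 20x − 48) ÷ lead(D) = −27x⁶ ÷ −3x³ = 9x³. Subtract (9x³)·D = −27x⁶ − 27x⁵ + 18x⁴ + 72x³. Remainder: 3x⁵ − 9x⁴ + 4x³ + 18x² + 20x − 48.
Step 2: lead(3x⁵ − 9x⁴ + 4x³ + 18x² + 20x − 48) ÷ lead(D) = 3x⁵ ÷ −3x³ = −x². Subtract (−x²)·D = 3x⁵ + 3x⁴ − 2x³ − 8x². Remainder: −12x⁴ + 6x³ + 26x² + 20x − 48.
Step 3: lead(−12x⁴ + 6x³ + 26x² + 20x − 48) ÷ lead(D) = −12x⁴ ÷ −3x³ = 4x. Subtract (4x)·D = −12x⁴ − 12x³ + 8x² + 32x. Remainder: 18x³ + 18x² − 12x − 48.
Step 4: lead(18x³ + 18x² − 12x − 48) ÷ lead(D) = 18x³ ÷ −3x³ = −6. Subtract (−6)·D = 18x³ + 18x² − 12x − 48. Remainder: 0.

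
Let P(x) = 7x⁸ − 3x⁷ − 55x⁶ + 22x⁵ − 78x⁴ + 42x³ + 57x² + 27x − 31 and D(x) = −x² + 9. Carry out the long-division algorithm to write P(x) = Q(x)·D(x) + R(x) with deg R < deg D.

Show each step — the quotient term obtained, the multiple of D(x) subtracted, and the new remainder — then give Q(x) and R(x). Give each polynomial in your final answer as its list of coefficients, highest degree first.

Q = [-7, 3, -8, 5, 6, 3, -3]; R = [-4]

Step 1: lead(7x⁸ − 3x⁷ − 55x⁶ + 22x⁵ − 78x⁴ + 42x³ + 57x² + 27x − 31) ÷ lead(D) = 7x⁸ ÷ −x² = −7x⁶. Subtract (−7x⁶)·D = 7x⁸ − 63x⁶. Remainder: −3x⁷ + 8x⁶ + 22x⁵ − 78x⁴ + 42x³ + 57x² + 27x − 31.
Step 2: lead(−3x⁷ + 8x⁶ + 22x⁵ − 78x⁴ + 42x³ + 57x² + 27x − 31) ÷ lead(D) = −3x⁷ ÷ −x² = 3x⁵. Subtract (3x⁵)·D = −3x⁷ + 27x⁵. Remainder: 8x⁶ − 5x⁵ − 78x⁴ + 42x³ + 57x² + 27x − 31.
Step 3: lead(8x⁶ − 5x⁵ − 78x⁴ + 42x³ + 57x² + 27x − 31) ÷ lead(D) = 8x⁶ ÷ −x² = −8x⁴. Subtract (−8x⁴)·D = 8x⁶ − 72x⁴. Remainder: −5x⁵ − 6x⁴ + 42x³ + 57x² + 27x − 31.
Step 4: lead(−5x⁵ − 6x⁴ + 42x³ + 57x² + 27x − 31) ÷ lead(D) = −5x⁵ ÷ −x² = 5x³. Subtract (5x³)·D = −5x⁵ + 45x³. Remainder: −6x⁴ − 3x³ + 57x² + 27x − 31.
Step 5: lead(−6x⁴ − 3x³ + 57x² + 27x − 31) ÷ lead(D) = −6x⁴ ÷ −x² = 6x². Subtract (6x²)·D = −6x⁴ + 54x². Remainder: −3x³ + 3x² + 27x − 31.
Step 6: lead(−3x³ + 3x² + 27x − 31) ÷ lead(D) = −3x³ ÷ −x² = 3x. Subtract (3x)·D = −3x³ + 27x. Remainder: 3x² − 31.
Step 7: lead(3x² − 31) ÷ lead(D) = 3x² ÷ −x² = −3. Subtract (−3)·D = 3x² − 27. Remainder: −4.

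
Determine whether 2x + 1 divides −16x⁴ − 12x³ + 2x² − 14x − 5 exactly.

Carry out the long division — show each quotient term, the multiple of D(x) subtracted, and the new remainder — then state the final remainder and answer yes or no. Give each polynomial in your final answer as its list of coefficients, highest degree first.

R = [3], so D(x) is not a factor of P(x). no

Step 1: lead(−16x⁴ − 12x³ + 2x² − 14x − 5) ÷ lead(D) = −16x⁴ ÷ 2x = −8x³. Subtract (−8x³)·D = −16x⁴ − 8x³. Remainder: −4x³ + 2x² − 14x − 5.
Step 2: lead(−4x³ + 2x² − 14x − 5) ÷ lead(D) = −4x³ ÷ 2x = −2x². Subtract (−2x²)·D = −4x³ − 2x². Remainder: 4x² − 14x − 5.
Step 3: lead(4x² − 14x − 5) ÷ lead(D) = 4x² ÷ 2x = 2x. Subtract (2x)·D = 4x² + 2x. Remainder: −16x − 5.
Step 4: lead(−16x − 5) ÷ lead(D) = −16x ÷ 2x = −8. Subtract (−8)·D = −16x − 8. Remainder: 3.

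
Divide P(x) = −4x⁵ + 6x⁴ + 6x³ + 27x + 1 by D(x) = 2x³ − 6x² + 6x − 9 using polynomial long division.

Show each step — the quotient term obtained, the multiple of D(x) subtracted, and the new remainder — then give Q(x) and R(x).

Q(x) = −2x² − 3x; R(x) = 1

Step 1: lead(−4x⁵ + 6x⁴ + 6x³ + 27x + 1) ÷ lead(D) = −4x⁵ ÷ 2x³ = −2x². Subtract (−2x²)·D = −4x⁵ + 12x⁴ − 12x³ + 18x². Remainder: −6x⁴ + 18x³ − 18x² + 27x + 1.
Step 2: lead(−6x⁴ + 18x³ − 18x² + 27x + 1) ÷ lead(D) = −6x⁴ ÷ 2x³ = −3x. Subtract (−3x)·D = −6x⁴ + 18x³ − 18x² + 27x. Remainder: 1.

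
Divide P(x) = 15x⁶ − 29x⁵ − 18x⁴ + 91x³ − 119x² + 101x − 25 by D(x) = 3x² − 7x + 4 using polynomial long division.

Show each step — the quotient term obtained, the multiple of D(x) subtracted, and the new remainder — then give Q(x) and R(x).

Step 1: lead(15x⁶ − 29x⁵ − 18x⁴ + 91x³ − 119x² + 101x − 25) ÷ lead(D) = 15x⁶ ÷ 3x² = 5x⁴. Subtract (5x⁴)·D = 15x⁶ − 35x⁵ + 20x⁴. Remainder: 6x⁵ − 38x⁴ + 91x³ − 119x² + 101x − 25.
Step 2: lead(6x⁵ − 38x⁴ + 91x³ − 119x² + 101x − 25) ÷ lead(D) = 6x⁵ ÷ 3x² = 2x³. Subtract (2x³)·D = 6x⁵ − 14x⁴ + 8x³. Remainder: −24x⁴ + 83x³ − 119x² + 101x − 25.
Step 3: lead(−24x⁴ + 83x³ − 119x² + 101x − 25) ÷ lead(D) = −24x⁴ ÷ 3x² = −8x². Subtract (−8x²)·D = −24x⁴ + 56x³ − 32x². Remainder: 27x³ − 87x² + 101x − 25.
Step 4: lead(27x³ − 87x² + 101x − 25) ÷ lead(D) = 27x³ ÷ 3x² = 9x. Subtract (9x)·D = 27x³ − 63x² + 36x. Remainder: −24x² + 65x − 25.
Step 5: lead(−24x² + 65x − 25) ÷ lead(D) = −24x² ÷ 3x² = −8. Subtract (−8)·D = −24x² + 56x − 32. Remainder: 9x + 7.

Q(x) = 5x⁴ + 2x³ − 8x² + 9x − 8; R(x) = 9x + 7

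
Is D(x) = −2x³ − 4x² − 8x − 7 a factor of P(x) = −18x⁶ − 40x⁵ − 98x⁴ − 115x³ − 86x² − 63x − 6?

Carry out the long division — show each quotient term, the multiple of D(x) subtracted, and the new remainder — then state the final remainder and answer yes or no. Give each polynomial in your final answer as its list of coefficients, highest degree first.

Step 1: lead(−18x⁶ − 40x⁵ − 98x⁴ − 115x³ − 86x² − 63x − 6) ÷ lead(D) = −18x⁶ ÷ −2x³ = 9x³. Subtract (9x³)·D = −18x⁶ − 36x⁵ − 72x⁴ − 63x³. Remainder: −4x⁵ − 26x⁴ − 52x³ − 86x² − 63x − 6.
Step 2: lead(−4x⁵ − 26x⁴ − 52x³ − 86x² − 63x − 6) ÷ lead(D) = −4x⁵ ÷ −2x³ = 2x². Subtract (2x²)·D = −4x⁵ − 8x⁴ − 16x³ − 14x². Remainder: −18x⁴ − 36x³ − 72x² − 63x − 6.
Step 3: lead(−18x⁴ − 36x³ − 72x² − 63x − 6) ÷ lead(D) = −18x⁴ ÷ −2x³ = 9x. Subtract (9x)·D = −18x⁴ − 36x³ − 72x² − 63x. Remainder: −6.

R = [-6], so D(x) is not a factor of P(x). no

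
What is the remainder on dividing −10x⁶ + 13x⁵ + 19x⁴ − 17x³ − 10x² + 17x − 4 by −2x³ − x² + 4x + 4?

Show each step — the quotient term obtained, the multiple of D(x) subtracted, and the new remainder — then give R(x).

R(x) = 4x² + 5x + 4

Step 1: lead(−10x⁶ + 13x⁵ + 19x⁴ − 17x³ − 10x² + 17x − 4) ÷ lead(D) = −10x⁶ ÷ −2x³ = 5x³. Subtract (5x³)·D = −10x⁶ − 5x⁵ + 20x⁴ + 20x³. Remainder: 18x⁵ − x⁴ − 37x³ − 10x² + 17x − 4.
Step 2: lead(18x⁵ − x⁴ − 37x³ − 10x² + 17x − 4) ÷ lead(D) = 18x⁵ ÷ −2x³ = −9x². Subtract (−9x²)·D = 18x⁵ + 9x⁴ − 36x³ − 36x². Remainder: −10x⁴ − x³ + 26x² + 17x − 4.
Step 3: lead(−10x⁴ − x³ + 26x² + 17x − 4) ÷ lead(D) = −10x⁴ ÷ −2x³ = 5x. Subtract (5x)·D = −10x⁴ − 5x³ + 20x² + 20x. Remainder: 4x³ + 6x² − 3x − 4.
Step 4: lead(4x³ + 6x² − 3x − 4) ÷ lead(D) = 4x³ ÷ −2x³ = −2. Subtract (−2)·D = 4x³ + 2x² − 8x − 8. Remainder: 4x² + 5x + 4.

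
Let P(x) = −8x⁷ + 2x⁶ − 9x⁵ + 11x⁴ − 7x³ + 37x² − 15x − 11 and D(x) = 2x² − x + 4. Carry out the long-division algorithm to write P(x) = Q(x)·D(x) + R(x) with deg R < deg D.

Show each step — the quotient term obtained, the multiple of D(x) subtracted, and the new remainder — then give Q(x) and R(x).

Q(x) = −4x⁵ − x⁴ + 3x³ + 9x² − 5x − 2; R(x) = 3x − 3

Step 1: lead(−8x⁷ + 2x⁶ − 9x⁵ + 11x⁴ − 7x³ + 37x² − 15x − 11) ÷ lead(D) = −8x⁷ ÷ 2x² = −4x⁵. Subtract (−4x⁵)·D = −8x⁷ + 4x⁶ − 16x⁵. Remainder: −2x⁶ + 7x⁵ + 11x⁴ − 7x³ + 37x² − 15x − 11.
Step 2: lead(−2x⁶ + 7x⁵ + 11x⁴ − 7x³ + 37x² − 15x − 11) ÷ lead(D) = −2x⁶ ÷ 2x² = −x⁴. Subtract (−x⁴)·D = −2x⁶ + x⁵ − 4x⁴. Remainder: 6x⁵ + 15x⁴ − 7x³ + 37x² − 15x − 11.
Step 3: lead(6x⁵ + 15x⁴ − 7x³ + 37x² − 15x − 11) ÷ lead(D) = 6x⁵ ÷ 2x² = 3x³. Subtract (3x³)·D = 6x⁵ − 3x⁴ + 12x³. Remainder: 18x⁴ − 19x³ + 37x² − 15x − 11.
Step 4: lead(18x⁴ − 19x³ + 37x² − 15x − 11) ÷ lead(D) = 18x⁴ ÷ 2x² = 9x². Subtract (9x²)·D = 18x⁴ − 9x³ + 36x². Remainder: −10x³ + x² − 15x − 11.
Step 5: lead(−10x³ + x² − 15x − 11) ÷ lead(D) = −10x³ ÷ 2x² = −5x. Subtract (−5x)·D = −10x³ + 5x² − 20x. Remainder: −4x² + 5x − 11.
Step 6: lead(−4x² + 5x − 11) ÷ lead(D) = −4x² ÷ 2x² = −2. Subtract (−2)·D = −4x² + 2x − 8. Remainder: 3x − 3.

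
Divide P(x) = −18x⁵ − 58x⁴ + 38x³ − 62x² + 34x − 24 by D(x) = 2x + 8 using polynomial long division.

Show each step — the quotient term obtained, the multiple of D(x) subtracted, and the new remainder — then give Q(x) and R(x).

Q(x) = −9x⁴ + 7x³ − 9x² + 5x − 3; R(x) = 0

Step 1: lead(−18x⁵ − 58x⁴ + 38x³ − 62x² + 34x − 24) ÷ lead(D) = −18x⁵ ÷ 2x = −9x⁴. Subtract (−9x⁴)·D = −18x⁵ − 72x⁴. Remainder: 14x⁴ + 38x³ − 62x² + 34x − 24.
Step 2: lead(14x⁴ + 38x³ − 62x² + 34x − 24) ÷ lead(D) = 14x⁴ ÷ 2x = 7x³. Subtract (7x³)·D = 14x⁴ + 56x³. Remainder: −18x³ − 62x² + 34x − 24.
Step 3: lead(−18x³ − 62x² + 34x − 24) ÷ lead(D) = −18x³ ÷ 2x = −9x². Subtract (−9x²)·D = −18x³ − 72x². Remainder: 10x² + 34x − 24.
Step 4: lead(10x² + 34x − 24) ÷ lead(D) = 10x² ÷ 2x = 5x. Subtract (5x)·D = 10x² + 40x. Remainder: −6x − 24.
Step 5: lead(−6x − 24) ÷ lead(D) = −6x ÷ 2x = −3. Subtract (−3)·D = −6x − 24. Remainder: 0.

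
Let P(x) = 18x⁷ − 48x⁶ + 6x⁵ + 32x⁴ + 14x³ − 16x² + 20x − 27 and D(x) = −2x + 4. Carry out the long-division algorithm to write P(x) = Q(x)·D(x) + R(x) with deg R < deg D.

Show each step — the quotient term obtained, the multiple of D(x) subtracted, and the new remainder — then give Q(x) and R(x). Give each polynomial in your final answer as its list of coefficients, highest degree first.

Q = [-9, 6, 9, 2, -3, 2, -6]; R = [-3]

Step 1: lead(18x⁷ − 48x⁶ + 6x⁵ + 32x⁴ + 14x³ − 16x² + 20x − 27) ÷ lead(D) = 18x⁷ ÷ −2x = −9x⁶. Subtract (−9x⁶)·D = 18x⁷ − 36x⁶. Remainder: −12x⁶ + 6x⁵ + 32x⁴ + 14x³ − 16x² + 20x − 27.
Step 2: lead(−12x⁶ + 6x⁵ + 32x⁴ + 14x³ − 16x² + 20x − 27) ÷ lead(D) = −12x⁶ ÷ −2x = 6x⁵. Subtract (6x⁵)·D = −12x⁶ + 24x⁵. Remainder: −18x⁵ + 32x⁴ + 14x³ − 16x² + 20x − 27.
Step 3: lead(−18x⁵ + 32x⁴ + 14x³ − 16x² + 20x − 27) ÷ lead(D) = −18x⁵ ÷ −2x = 9x⁴. Subtract (9x⁴)·D = −18x⁵ + 36x⁴. Remainder: −4x⁴ + 14x³ − 16x² + 20x − 27.
Step 4: lead(−4x⁴ + 14x³ − 16x² + 20x − 27) ÷ lead(D) = −4x⁴ ÷ −2x = 2x³. Subtract (2x³)·D = −4x⁴ + 8x³. Remainder: 6x³ − 16x² + 20x − 27.
Step 5: lead(6x³ − 16x² + 20x − 27) ÷ lead(D) = 6x³ ÷ −2x = −3x². Subtract (−3x²)·D = 6x³ − 12x². Remainder: −4x² + 20x − 27.
Step 6: lead(−4x² + 20x − 27) ÷ lead(D) = −4x² ÷ −2x = 2x. Subtract (2x)·D = −4x² + 8x. Remainder: 12x − 27.
Step 7: lead(12x − 27) ÷ lead(D) = 12x ÷ −2x = −6. Subtract (−6)·D = 12x − 24. Remainder: −3.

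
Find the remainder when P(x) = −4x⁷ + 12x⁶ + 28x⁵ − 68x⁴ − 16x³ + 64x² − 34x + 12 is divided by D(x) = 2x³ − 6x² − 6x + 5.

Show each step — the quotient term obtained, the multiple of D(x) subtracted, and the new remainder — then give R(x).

R(x) = −3x + 7

Step 1: lead(−4x⁷ + 12x⁶ + 28x⁵ − 68x⁴ − 16x³ + 64x² − 34x + 12) ÷ lead(D) = −4x⁷ ÷ 2x³ = −2x⁴. Subtract (−2x⁴)·D = −4x⁷ + 12x⁶ + 12x⁵ − 10x⁴. Remainder: 16x⁵ − 58x⁴ − 16x³ + 64x² − 34x + 12.
Step 2: lead(16x⁵ − 58x⁴ − 16x³ + 64x² − 34x + 12) ÷ lead(D) = 16x⁵ ÷ 2x³ = 8x². Subtract (8x²)·D = 16x⁵ − 48x⁴ − 48x³ + 40x². Remainder: −10x⁴ + 32x³ + 24x² − 34x + 12.
Step 3: lead(−10x⁴ + 32x³ + 24x² − 34x + 12) ÷ lead(D) = −10x⁴ ÷ 2x³ = −5x. Subtract (−5x)·D = −10x⁴ + 30x³ + 30x² − 25x. Remainder: 2x³ − 6x² − 9x + 12.
Step 4: lead(2x³ − 6x² − 9x + 12) ÷ lead(D) = 2x³ ÷ 2x³ = 1. Subtract (1)·D = 2x³ − 6x² − 6x + 5. Remainder: −3x + 7.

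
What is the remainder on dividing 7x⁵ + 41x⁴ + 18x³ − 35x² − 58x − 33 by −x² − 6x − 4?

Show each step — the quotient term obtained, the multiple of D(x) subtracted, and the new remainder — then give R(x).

Step 1: lead(7x⁵ + 41x⁴ + 18x³ − 35x² − 58x − 33) ÷ lead(D) = 7x⁵ ÷ −x² = −7x³. Subtract (−7x³)·D = 7x⁵ + 42x⁴ + 28x³. Remainder: −x⁴ − 10x³ − 35x² − 58x − 33.
Step 2: lead(−x⁴ − 10x³ − 35x² − 58x − 33) ÷ lead(D) = −x⁴ ÷ −x² = x². Subtract (x²)·D = −x⁴ − 6x³ − 4x². Remainder: −4x³ − 31x² − 58x − 33.
Step 3: lead(−4x³ − 31x² − 58x − 33) ÷ lead(D) = −4x³ ÷ −x² = 4x. Subtract (4x)·D = −4x³ − 24x² − 16x. Remainder: −7x² − 42x − 33.
Step 4: lead(−7x² − 42x − 33) ÷ lead(D) = −7x² ÷ −x² = 7. Subtract (7)·D = −7x² − 42x − 28. Remainder: −5.

R(x) = −5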